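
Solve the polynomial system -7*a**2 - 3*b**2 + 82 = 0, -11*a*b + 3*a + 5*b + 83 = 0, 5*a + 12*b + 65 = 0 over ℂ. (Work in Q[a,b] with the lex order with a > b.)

{(-1, -5)}

Compute a lex Gröbner basis by Buchberger's algorithm.
f_1 = -7*a**2 - 3*b**2 + 82, LT = a**2.
f_2 = -11*a*b + 3*a + 5*b + 83, LT = a*b.
f_3 = 5*a + 12*b + 65, LT = a.

S(f_1,f_2): lcm = a**2*b. S = 3/11*a**2 + 5/11*a*b + 83/11*a + 3/7*b**3 - 82/7*b.
  leading term a**2: subtract (-3/77)·f_1 from 3/11*a**2 + 5/11*a*b + 83/11*a + 3/7*b**3 - 82/7*b → 5/11*a*b + 83/11*a + 3/7*b**3 - 9/77*b**2 - 82/7*b + 246/77
  leading term a*b: subtract (-5/121)·f_2 from 5/11*a*b + 83/11*a + 3/7*b**3 - 9/77*b**2 - 82/7*b + 246/77 → 928/121*a + 3/7*b**3 - 9/77*b**2 - 9747/847*b + 5611/847
  leading term a: subtract (928/605)·f_3 from 928/121*a + 3/7*b**3 - 9/77*b**2 - 9747/847*b + 5611/847 → 3/7*b**3 - 9/77*b**2 - 1047/35*b - 7167/77
  leading term b**3: no divisor's leading term divides it; move 3/7*b**3 to the remainder.
  leading term b**2: no divisor's leading term divides it; move -9/77*b**2 to the remainder.
  leading term b: no divisor's leading term divides it; move -1047/35*b to the remainder.
  leading term 1: no divisor's leading term divides it; move -7167/77 to the remainder.
  remainder 3/7*b**3 - 9/77*b**2 - 1047/35*b - 7167/77 ≠ 0; add h_4 = 3/7*b**3 - 9/77*b**2 - 1047/35*b - 7167/77 to the basis.

S(f_1,f_3): lcm = a**2. S = -12/5*a*b - 13*a + 3/7*b**2 - 82/7.
  leading term a*b: subtract (12/55)·f_2 from -12/5*a*b - 13*a + 3/7*b**2 - 82/7 → -751/55*a + 3/7*b**2 - 12/11*b - 11482/385
  leading term a: subtract (-751/275)·f_3 from -751/55*a + 3/7*b**2 - 12/11*b - 11482/385 → 3/7*b**2 + 792/25*b + 5169/35
  leading term b**2: no divisor's leading term divides it; move 3/7*b**2 to the remainder.
  leading term b: no divisor's leading term divides it; move 792/25*b to the remainder.
  leading term 1: no divisor's leading term divides it; move 5169/35 to the remainder.
  remainder 3/7*b**2 + 792/25*b + 5169/35 ≠ 0; add h_5 = 3/7*b**2 + 792/25*b + 5169/35 to the basis.

S(f_2,f_3): lcm = a*b. S = -3/11*a - 12/5*b**2 - 148/11*b - 83/11.
  leading term a: subtract (-3/55)·f_3 from -3/11*a - 12/5*b**2 - 148/11*b - 83/11 → -12/5*b**2 - 64/5*b - 4
  leading term b**2: subtract (-28/5)·h_5 from -12/5*b**2 - 64/5*b - 4 → 20576/125*b + 20576/25
  leading term b: no divisor's leading term divides it; move 20576/125*b to the remainder.
  leading term 1: no divisor's leading term divides it; move 20576/25 to the remainder.
  remainder 20576/125*b + 20576/25 ≠ 0; add h_6 = 20576/125*b + 20576/25 to the basis.

The other S-polynomials (S(f_1,h_4), S(f_2,h_4), S(f_3,h_4), S(f_1,h_5), S(f_2,h_5), S(f_3,h_5), S(h_4,h_5), S(f_1,h_6), S(f_2,h_6), S(f_3,h_6), S(h_4,h_6), S(h_5,h_6)) all reduce to 0 modulo the current basis, so we have a Gröbner basis.
Inter-reduce: drop elements whose leading term is divisible by another's, tail-reduce, and make monic.
Reduced Gröbner basis: {a + 1, b + 5}.

The lex basis is triangular: the last element involves only b. Solving b + 5 = 0 gives b ∈ {-5}; substituting each value into the earlier elements determines the remaining variables.
  b = -5: the earlier basis element becomes a + 1 = 0, giving a = -1 — point (-1, -5).
Substituting each solution back into the original system confirms all equations vanish.
This is the nonlinear analogue of row-reducing a linear system.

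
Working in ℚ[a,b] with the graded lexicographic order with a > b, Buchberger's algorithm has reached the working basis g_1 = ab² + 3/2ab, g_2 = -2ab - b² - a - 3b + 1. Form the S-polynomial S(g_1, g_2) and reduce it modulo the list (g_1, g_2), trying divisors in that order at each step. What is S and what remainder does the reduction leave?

S(g_1, g_2) = -½b³ + ab - 3/2b² + ½b; remainder on division = -½b³ - 2b² - ½a - b + ½.

lcm(LM(g_1), LM(g_2)) = ab².
S = (lcm/LT(g_1))·g_1 − (lcm/LT(g_2))·g_2 = -½b³ + ab - 3/2b² + ½b.
Reduce S modulo (g_1, g_2) in that order:
  leading term b³: no divisor's leading term divides it; move -½b³ to the remainder.
  leading term ab: subtract (-½)·g_2 from ab - 3/2b² + ½b → -2b² - ½a - b + ½
  leading term b²: no divisor's leading term divides it; move -2b² to the remainder.
  leading term a: no divisor's leading term divides it; move -½a to the remainder.
  leading term b: no divisor's leading term divides it; move -b to the remainder.
  leading term 1: no divisor's leading term divides it; move ½ to the remainder.
The remainder -½b³ - 2b² - ½a - b + ½ is nonzero, so it would be added as the next basis element.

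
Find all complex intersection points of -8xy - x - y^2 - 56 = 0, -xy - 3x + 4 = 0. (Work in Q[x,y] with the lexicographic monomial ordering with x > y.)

Compute a lex Gröbner basis by Buchberger's algorithm.
f_1 = -8xy - x - y^2 - 56, LT = xy.
f_2 = -xy - 3x + 4, LT = xy.

S(f_1,f_2): lcm = xy. S = -23/8x + 1/8y^2 + 11.
  leading term x: no divisor's leading term divides it; move -23/8x to the remainder.
  leading term y^2: no divisor's leading term divides it; move 1/8y^2 to the remainder.
  leading term 1: no divisor's leading term divides it; move 11 to the remainder.
  remainder -23/8x + 1/8y^2 + 11 ≠ 0; add h_3 = -23/8x + 1/8y^2 + 11 to the basis.

S(f_1,h_3): lcm = xy. S = 1/8x + 1/23y^3 + 1/8y^2 + 88/23y + 7.
  leading term x: subtract (-1/23)·h_3 from 1/8x + 1/23y^3 + 1/8y^2 + 88/23y + 7 → 1/23y^3 + 3/23y^2 + 88/23y + 172/23
  leading term y^3: no divisor's leading term divides it; move 1/23y^3 to the remainder.
  leading term y^2: no divisor's leading term divides it; move 3/23y^2 to the remainder.
  leading term y: no divisor's leading term divides it; move 88/23y to the remainder.
  leading term 1: no divisor's leading term divides it; move 172/23 to the remainder.
  remainder 1/23y^3 + 3/23y^2 + 88/23y + 172/23 ≠ 0; add h_4 = 1/23y^3 + 3/23y^2 + 88/23y + 172/23 to the basis.

S(f_2,h_3): lcm = xy. S = 3x + 1/23y^3 + 88/23y - 4.
  leading term x: subtract (-24/23)·h_3 from 3x + 1/23y^3 + 88/23y - 4 → 1/23y^3 + 3/23y^2 + 88/23y + 172/23
  leading term y^3: subtract (1)·h_4 from 1/23y^3 + 3/23y^2 + 88/23y + 172/23 → 0
  remainder 0.

S(f_1,h_4): lcm = xy^3. S = -23/8xy^2 - 88xy - 172x + 1/8y^4 + 7y^2.
  leading term xy^2: subtract (23/64y)·f_1 from -23/8xy^2 - 88xy - 172x + 1/8y^4 + 7y^2 → -5609/64xy - 172x + 1/8y^4 + 23/64y^3 + 7y^2 + 161/8y
  leading term xy: subtract (5609/512)·f_1 from -5609/64xy - 172x + 1/8y^4 + 23/64y^3 + 7y^2 + 161/8y → -82455/512x + 1/8y^4 + 23/64y^3 + 9193/512y^2 + 161/8y + 39263/64
  leading term x: subtract (3585/64)·h_3 from -82455/512x + 1/8y^4 + 23/64y^3 + 9193/512y^2 + 161/8y + 39263/64 → 1/8y^4 + 23/64y^3 + 701/64y^2 + 161/8y - 43/16
  leading term y^4: subtract (23/8y)·h_4 from 1/8y^4 + 23/64y^3 + 701/64y^2 + 161/8y - 43/16 → -1/64y^3 - 3/64y^2 - 11/8y - 43/16
  leading term y^3: subtract (-23/64)·h_4 from -1/64y^3 - 3/64y^2 - 11/8y - 43/16 → 0
  remainder 0.

S(f_2,h_4): lcm = xy^3. S = -88xy - 172x - 4y^2.
  leading term xy: subtract (11)·f_1 from -88xy - 172x - 4y^2 → -161x + 7y^2 + 616
  leading term x: subtract (56)·h_3 from -161x + 7y^2 + 616 → 0
  remainder 0.

S(h_3,h_4): leading monomials are coprime, so the S-polynomial reduces to 0 (Buchberger's first criterion).
Every S-polynomial of the final basis reduces to 0, so we have a Gröbner basis.
Inter-reduce: drop elements whose leading term is divisible by another's, tail-reduce, and make monic.
Reduced Gröbner basis: {x - 1/23y^2 - 88/23, y^3 + 3y^2 + 88y + 172}.

Elimination: the polynomial y^3 + 3y^2 + 88y + 172 lies in the elimination ideal for y, so y ∈ {-2, -1/2 - 7*sqrt(7)*I/2, -1/2 + 7*sqrt(7)*I/2}. For each such y, the remaining basis elements (now univariate) give the rest of the solution.
  y = -2: the earlier basis element becomes x - 4 = 0, giving x = 4 — point (4, -2).
  y = -1/2 - 7*sqrt(7)*I/2: the earlier basis element becomes x - 5/46 - 7*sqrt(7)*I/46 = 0, giving x = 5/46 + 7*sqrt(7)*I/46 — point (5/46 + 7*sqrt(7)*I/46, -1/2 - 7*sqrt(7)*I/2).
  y = -1/2 + 7*sqrt(7)*I/2: the earlier basis element becomes x - 5/46 + 7*sqrt(7)*I/46 = 0, giving x = 5/46 - 7*sqrt(7)*I/46 — point (5/46 - 7*sqrt(7)*I/46, -1/2 + 7*sqrt(7)*I/2).

{(4, -2), (5/46 + 7*sqrt(7)*I/46, -1/2 - 7*sqrt(7)*I/2), (5/46 - 7*sqrt(7)*I/46, -1/2 + 7*sqrt(7)*I/2)}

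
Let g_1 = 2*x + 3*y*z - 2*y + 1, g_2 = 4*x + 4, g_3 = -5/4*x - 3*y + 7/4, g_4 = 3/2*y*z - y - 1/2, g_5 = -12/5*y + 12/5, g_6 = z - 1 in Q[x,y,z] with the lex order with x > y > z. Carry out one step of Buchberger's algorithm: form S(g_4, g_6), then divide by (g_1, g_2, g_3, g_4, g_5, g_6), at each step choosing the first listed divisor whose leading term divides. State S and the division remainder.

lcm(LM(g_4), LM(g_6)) = y*z.
S = (lcm/LT(g_4))·g_4 − (lcm/LT(g_6))·g_6 = 1/3*y - 1/3.
Reduce S modulo (g_1, g_2, g_3, g_4, g_5, g_6) in that order:
  leading term y: subtract (-5/36)·g_5 from 1/3*y - 1/3 → 0
The remainder is 0, so this S-polynomial contributes no new basis element.

S(g_4, g_6) = 1/3*y - 1/3; remainder on division = 0.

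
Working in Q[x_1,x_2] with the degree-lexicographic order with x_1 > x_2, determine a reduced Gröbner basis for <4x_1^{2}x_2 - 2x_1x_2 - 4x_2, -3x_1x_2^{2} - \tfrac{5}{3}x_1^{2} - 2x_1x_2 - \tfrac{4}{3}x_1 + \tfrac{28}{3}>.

G = {x_1^{3} + \tfrac{3}{10}x_1^{2} + \tfrac{9}{5}x_2^{2} - 6x_1 + \tfrac{6}{5}x_2 + \tfrac{14}{5}, x_1^{2}x_2 - \tfrac{1}{2}x_1x_2 - x_2, x_1x_2^{2} + \tfrac{5}{9}x_1^{2} + \tfrac{2}{3}x_1x_2 + \tfrac{4}{9}x_1 - \tfrac{28}{9}, x_2^{3} - \tfrac{23}{9}x_1x_2 + \tfrac{2}{3}x_2^{2} + 2x_2}

Buchberger's algorithm terminates because the ascending chain of leading-term ideals stabilizes.

f_1 = 4x_1^{2}x_2 - 2x_1x_2 - 4x_2, LT = x_1^{2}x_2.
f_2 = -3x_1x_2^{2} - \tfrac{5}{3}x_1^{2} - 2x_1x_2 - \tfrac{4}{3}x_1 + \tfrac{28}{3}, LT = x_1x_2^{2}.

S(f_1,f_2): lcm = x_1^{2}x_2^{2}. S = -\tfrac{5}{9}x_1^{3} - \tfrac{2}{3}x_1^{2}x_2 - \tfrac{1}{2}x_1x_2^{2} - \tfrac{4}{9}x_1^{2} - x_2^{2} + \tfrac{28}{9}x_1.
  leading term x_1^{3}: no divisor's leading term divides it; move -\tfrac{5}{9}x_1^{3} to the remainder.
  leading term x_1^{2}x_2: subtract (-\tfrac{1}{6})·f_1 from -\tfrac{2}{3}x_1^{2}x_2 - \tfrac{1}{2}x_1x_2^{2} - \tfrac{4}{9}x_1^{2} - x_2^{2} + \tfrac{28}{9}x_1 → -\tfrac{1}{2}x_1x_2^{2} - \tfrac{4}{9}x_1^{2} - \tfrac{1}{3}x_1x_2 - x_2^{2} + \tfrac{28}{9}x_1 - \tfrac{2}{3}x_2
  leading term x_1x_2^{2}: subtract (\tfrac{1}{6})·f_2 from -\tfrac{1}{2}x_1x_2^{2} - \tfrac{4}{9}x_1^{2} - \tfrac{1}{3}x_1x_2 - x_2^{2} + \tfrac{28}{9}x_1 - \tfrac{2}{3}x_2 → -\tfrac{1}{6}x_1^{2} - x_2^{2} + \tfrac{10}{3}x_1 - \tfrac{2}{3}x_2 - \tfrac{14}{9}
  leading term x_1^{2}: no divisor's leading term divides it; move -\tfrac{1}{6}x_1^{2} to the remainder.
  leading term x_2^{2}: no divisor's leading term divides it; move -x_2^{2} to the remainder.
  leading term x_1: no divisor's leading term divides it; move \tfrac{10}{3}x_1 to the remainder.
  leading term x_2: no divisor's leading term divides it; move -\tfrac{2}{3}x_2 to the remainder.
  leading term 1: no divisor's leading term divides it; move -\tfrac{14}{9} to the remainder.
  remainder -\tfrac{5}{9}x_1^{3} - \tfrac{1}{6}x_1^{2} - x_2^{2} + \tfrac{10}{3}x_1 - \tfrac{2}{3}x_2 - \tfrac{14}{9} ≠ 0; add g_3 = -\tfrac{5}{9}x_1^{3} - \tfrac{1}{6}x_1^{2} - x_2^{2} + \tfrac{10}{3}x_1 - \tfrac{2}{3}x_2 - \tfrac{14}{9} to the basis.

S(f_1,g_3): lcm = x_1^{3}x_2. S = -\tfrac{4}{5}x_1^{2}x_2 - \tfrac{9}{5}x_2^{3} + 5x_1x_2 - \tfrac{6}{5}x_2^{2} - \tfrac{14}{5}x_2.
  leading term x_1^{2}x_2: subtract (-\tfrac{1}{5})·f_1 from -\tfrac{4}{5}x_1^{2}x_2 - \tfrac{9}{5}x_2^{3} + 5x_1x_2 - \tfrac{6}{5}x_2^{2} - \tfrac{14}{5}x_2 → -\tfrac{9}{5}x_2^{3} + \tfrac{23}{5}x_1x_2 - \tfrac{6}{5}x_2^{2} - \tfrac{18}{5}x_2
  leading term x_2^{3}: no divisor's leading term divides it; move -\tfrac{9}{5}x_2^{3} to the remainder.
  leading term x_1x_2: no divisor's leading term divides it; move \tfrac{23}{5}x_1x_2 to the remainder.
  leading term x_2^{2}: no divisor's leading term divides it; move -\tfrac{6}{5}x_2^{2} to the remainder.
  leading term x_2: no divisor's leading term divides it; move -\tfrac{18}{5}x_2 to the remainder.
  remainder -\tfrac{9}{5}x_2^{3} + \tfrac{23}{5}x_1x_2 - \tfrac{6}{5}x_2^{2} - \tfrac{18}{5}x_2 ≠ 0; add g_4 = -\tfrac{9}{5}x_2^{3} + \tfrac{23}{5}x_1x_2 - \tfrac{6}{5}x_2^{2} - \tfrac{18}{5}x_2 to the basis.

The other S-polynomials (S(f_2,g_3), S(f_1,g_4), S(f_2,g_4), S(g_3,g_4)) all reduce to 0 modulo the current basis, so we have a Gröbner basis.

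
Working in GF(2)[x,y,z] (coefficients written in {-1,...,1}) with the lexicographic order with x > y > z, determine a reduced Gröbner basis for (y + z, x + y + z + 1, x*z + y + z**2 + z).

f_1 = y + z, LT = y.
f_2 = x + y + z + 1, LT = x.
f_3 = x*z + y + z**2 + z, LT = x*z.

S(f_1,f_2): leading monomials are coprime, so the S-polynomial reduces to 0 (Buchberger's first criterion).
S(f_1,f_3): leading monomials are coprime, so the S-polynomial reduces to 0 (Buchberger's first criterion).
S(f_2,f_3): lcm = x*z. S = y*z + y.
  leading term y*z: subtract (z)·f_1 from y*z + y → y + z**2
  leading term y: subtract (1)·f_1 from y + z**2 → z**2 + z
  leading term z**2: no divisor's leading term divides it; move z**2 to the remainder.
  leading term z: no divisor's leading term divides it; move z to the remainder.
  remainder z**2 + z ≠ 0; add g_4 = z**2 + z to the basis.

S(f_1,g_4): leading monomials are coprime, so the S-polynomial reduces to 0 (Buchberger's first criterion).
S(f_2,g_4): leading monomials are coprime, so the S-polynomial reduces to 0 (Buchberger's first criterion).
S(f_3,g_4): lcm = x*z**2. S = x*z + y*z + z**3 + z**2.
  leading term x*z: subtract (z)·f_2 from x*z + y*z + z**3 + z**2 → z**3 + z
  leading term z**3: subtract (z)·g_4 from z**3 + z → z**2 + z
  leading term z**2: subtract (1)·g_4 from z**2 + z → 0
  remainder 0.

Every S-polynomial of the final basis reduces to 0, so we have a Gröbner basis.
Inter-reduce: drop elements whose leading term is divisible by another's, tail-reduce, and make monic.

G = {x + 1, y + z, z**2 + z}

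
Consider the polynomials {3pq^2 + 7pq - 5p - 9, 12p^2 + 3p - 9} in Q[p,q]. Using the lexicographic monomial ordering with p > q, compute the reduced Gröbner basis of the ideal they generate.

G = {p - 1/4q^2 - 7/12q + 2/3, q^4 + 14/3q^3 + 10/9q^2 - 91/9q - 68/9}

f_1 = 3pq^2 + 7pq - 5p - 9, LT = pq^2.
f_2 = 12p^2 + 3p - 9, LT = p^2.

S(f_1,f_2): lcm = p^2q^2. S = 7/3p^2q - 5/3p^2 - 1/4pq^2 - 3p + 3/4q^2.
  reduce S modulo (f_1, f_2):
  remainder -3p + 3/4q^2 + 7/4q - 2 ≠ 0; add g_3 = -3p + 3/4q^2 + 7/4q - 2 to the basis.

S(f_1,g_3): lcm = pq^2. S = 7/3pq - 5/3p + 1/4q^4 + 7/12q^3 - 2/3q^2 - 3.
  reduce S modulo (f_1, f_2, g_3):
  remainder 1/4q^4 + 7/6q^3 + 5/18q^2 - 91/36q - 17/9 ≠ 0; add g_4 = 1/4q^4 + 7/6q^3 + 5/18q^2 - 91/36q - 17/9 to the basis.

The other S-polynomials (S(f_2,g_3), S(f_1,g_4), S(f_2,g_4), S(g_3,g_4)) all reduce to 0 modulo the current basis, so we have a Gröbner basis.
Inter-reduce: drop elements whose leading term is divisible by another's, tail-reduce, and make monic.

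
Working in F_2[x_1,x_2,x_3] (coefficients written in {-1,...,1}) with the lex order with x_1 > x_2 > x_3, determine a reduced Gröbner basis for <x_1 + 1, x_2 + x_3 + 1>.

f_1 = x_1 + 1, LT = x_1.
f_2 = x_2 + x_3 + 1, LT = x_2.

The S-polynomials (S(f_1,f_2)) all reduce to 0 modulo the current basis, so we have a Gröbner basis.

G = {x_1 + 1, x_2 + x_3 + 1}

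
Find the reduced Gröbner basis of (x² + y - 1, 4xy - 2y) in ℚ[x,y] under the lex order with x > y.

G = {x² + y - 1, xy - ½y, y² - ¾y}

f_1 = x² + y - 1, LT = x².
f_2 = 4xy - 2y, LT = xy.

S(f_1,f_2): lcm = x²y. S = ½xy + y² - y.
  leading term xy: subtract (⅛)·f_2 from ½xy + y² - y → y² - ¾y
  leading term y²: no divisor's leading term divides it; move y² to the remainder.
  leading term y: no divisor's leading term divides it; move -¾y to the remainder.
  remainder y² - ¾y ≠ 0; add g_3 = y² - ¾y to the basis.

The other S-polynomials (S(f_1,g_3), S(f_2,g_3)) all reduce to 0 modulo the current basis, so we have a Gröbner basis.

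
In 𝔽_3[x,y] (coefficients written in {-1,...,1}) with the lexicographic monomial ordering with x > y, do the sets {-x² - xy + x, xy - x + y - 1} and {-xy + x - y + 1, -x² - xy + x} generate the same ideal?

Yes, the ideals are equal.

Two ideals are equal iff their reduced Gröbner bases coincide (the reduced basis is unique for a fixed ordering).
Buchberger on the first generating set:
f_1 = -x² - xy + x, LT = x².
f_2 = xy - x + y - 1, LT = xy.

S(f_1,f_2): lcm = x²y. S = x² + xy² + xy + x.
  leading term x²: subtract (-1)·f_1 from x² + xy² + xy + x → xy² - x
  leading term xy²: subtract (y)·f_2 from xy² - x → xy - x - y² + y
  leading term xy: subtract (1)·f_2 from xy - x - y² + y → -y² + 1
  leading term y²: no divisor's leading term divides it; move -y² to the remainder.
  leading term 1: no divisor's leading term divides it; move 1 to the remainder.
  remainder -y² + 1 ≠ 0; add g_3 = -y² + 1 to the basis.

The other S-polynomials (S(f_1,g_3), S(f_2,g_3)) all reduce to 0 modulo the current basis, so we have a Gröbner basis.
Inter-reduce: drop elements whose leading term is divisible by another's, tail-reduce, and make monic.
Reduced Gröbner basis: {x² - y + 1, xy - x + y - 1, y² - 1}.

Buchberger on the second generating set:
h_1 = -xy + x - y + 1, LT = xy.
h_2 = -x² - xy + x, LT = x².

S(h_1,h_2): lcm = x²y. S = -x² - xy² - xy - x.
  leading term x²: subtract (1)·h_2 from -x² - xy² - xy - x → -xy² + x
  leading term xy²: subtract (y)·h_1 from -xy² + x → -xy + x + y² - y
  leading term xy: subtract (1)·h_1 from -xy + x + y² - y → y² - 1
  leading term y²: no divisor's leading term divides it; move y² to the remainder.
  leading term 1: no divisor's leading term divides it; move -1 to the remainder.
  remainder y² - 1 ≠ 0; add k_3 = y² - 1 to the basis.

The other S-polynomials (S(h_1,k_3), S(h_2,k_3)) all reduce to 0 modulo the current basis, so we have a Gröbner basis.
Inter-reduce: drop elements whose leading term is divisible by another's, tail-reduce, and make monic.
Reduced Gröbner basis: {x² - y + 1, xy - x + y - 1, y² - 1}.

These coincide, so the ideals are equal.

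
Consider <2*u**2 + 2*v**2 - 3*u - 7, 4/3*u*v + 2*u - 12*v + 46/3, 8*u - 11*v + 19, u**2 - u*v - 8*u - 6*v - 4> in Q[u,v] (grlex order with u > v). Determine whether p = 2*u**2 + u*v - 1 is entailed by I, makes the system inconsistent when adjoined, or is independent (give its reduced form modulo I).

First compute the reduced Gröbner basis of I by Buchberger's algorithm.
f_1 = 2*u**2 + 2*v**2 - 3*u - 7, LT = u**2.
f_2 = 4/3*u*v + 2*u - 12*v + 46/3, LT = u*v.
f_3 = 8*u - 11*v + 19, LT = u.
f_4 = u**2 - u*v - 8*u - 6*v - 4, LT = u**2.

S(f_1,f_2): lcm = u**2*v. S = v**3 - 3/2*u**2 + 15/2*u*v - 23/2*u - 7/2*v.
  leading term v**3: no divisor's leading term divides it; move v**3 to the remainder.
  leading term u**2: subtract (-3/4)·f_1 from -3/2*u**2 + 15/2*u*v - 23/2*u - 7/2*v → 15/2*u*v + 3/2*v**2 - 55/4*u - 7/2*v - 21/4
  leading term u*v: subtract (45/8)·f_2 from 15/2*u*v + 3/2*v**2 - 55/4*u - 7/2*v - 21/4 → 3/2*v**2 - 25*u + 64*v - 183/2
  leading term v**2: no divisor's leading term divides it; move 3/2*v**2 to the remainder.
  leading term u: subtract (-25/8)·f_3 from -25*u + 64*v - 183/2 → 237/8*v - 257/8
  leading term v: no divisor's leading term divides it; move 237/8*v to the remainder.
  leading term 1: no divisor's leading term divides it; move -257/8 to the remainder.
  remainder v**3 + 3/2*v**2 + 237/8*v - 257/8 ≠ 0; add h_5 = v**3 + 3/2*v**2 + 237/8*v - 257/8 to the basis.

S(f_1,f_3): lcm = u**2. S = 11/8*u*v + v**2 - 31/8*u - 7/2.
  leading term u*v: subtract (33/32)·f_2 from 11/8*u*v + v**2 - 31/8*u - 7/2 → v**2 - 95/16*u + 99/8*v - 309/16
  leading term v**2: no divisor's leading term divides it; move v**2 to the remainder.
  leading term u: subtract (-95/128)·f_3 from -95/16*u + 99/8*v - 309/16 → 539/128*v - 667/128
  leading term v: no divisor's leading term divides it; move 539/128*v to the remainder.
  leading term 1: no divisor's leading term divides it; move -667/128 to the remainder.
  remainder v**2 + 539/128*v - 667/128 ≠ 0; add h_6 = v**2 + 539/128*v - 667/128 to the basis.

S(f_1,f_4): lcm = u**2. S = u*v + v**2 + 13/2*u + 6*v + 1/2.
  leading term u*v: subtract (3/4)·f_2 from u*v + v**2 + 13/2*u + 6*v + 1/2 → v**2 + 5*u + 15*v - 11
  leading term v**2: subtract (1)·h_6 from v**2 + 5*u + 15*v - 11 → 5*u + 1381/128*v - 741/128
  leading term u: subtract (5/8)·f_3 from 5*u + 1381/128*v - 741/128 → 2261/128*v - 2261/128
  leading term v: no divisor's leading term divides it; move 2261/128*v to the remainder.
  leading term 1: no divisor's leading term divides it; move -2261/128 to the remainder.
  remainder 2261/128*v - 2261/128 ≠ 0; add h_7 = 2261/128*v - 2261/128 to the basis.

The other S-polynomials (S(f_2,f_3), S(f_2,f_4), S(f_3,f_4), S(f_1,h_5), S(f_2,h_5), S(f_3,h_5), S(f_4,h_5), S(f_1,h_6), S(f_2,h_6), S(f_3,h_6), S(f_4,h_6), S(h_5,h_6), S(f_1,h_7), S(f_2,h_7), S(f_3,h_7), S(f_4,h_7), S(h_5,h_7), S(h_6,h_7)) all reduce to 0 modulo the current basis, so we have a Gröbner basis.
Inter-reduce: drop elements whose leading term is divisible by another's, tail-reduce, and make monic.
Reduced Gröbner basis: {u + 1, v - 1}.
Label its elements g_1 = u + 1, g_2 = v - 1.

Reduce p = 2*u**2 + u*v - 1 modulo G:
  leading term u**2: subtract (2*u)·g_1 from 2*u**2 + u*v - 1 → u*v - 2*u - 1
  leading term u*v: subtract (v)·g_1 from u*v - 2*u - 1 → -2*u - v - 1
  leading term u: subtract (-2)·g_1 from -2*u - v - 1 → -v + 1
  leading term v: subtract (-1)·g_2 from -v + 1 → 0
  normal form = 0.
Since the normal form is 0, p ∈ I.

2*u**2 + u*v - 1 lies in I (it reduces to 0).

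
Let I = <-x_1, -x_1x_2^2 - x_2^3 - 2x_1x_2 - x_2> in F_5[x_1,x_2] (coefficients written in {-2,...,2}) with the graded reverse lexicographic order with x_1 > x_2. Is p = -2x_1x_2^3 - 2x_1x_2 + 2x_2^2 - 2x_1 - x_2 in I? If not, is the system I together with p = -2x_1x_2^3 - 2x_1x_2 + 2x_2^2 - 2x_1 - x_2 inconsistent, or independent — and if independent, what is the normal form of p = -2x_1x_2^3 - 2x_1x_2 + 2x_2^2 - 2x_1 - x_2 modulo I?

-2x_1x_2^3 - 2x_1x_2 + 2x_2^2 - 2x_1 - x_2 is independent of I; its normal form modulo I is 2x_2^2 - x_2.

First compute the reduced Gröbner basis of I by Buchberger's algorithm.
f_1 = -x_1, LT = x_1.
f_2 = -x_1x_2^2 - x_2^3 - 2x_1x_2 - x_2, LT = x_1x_2^2.

S(f_1,f_2): lcm = x_1x_2^2. S = -x_2^3 - 2x_1x_2 - x_2.
  leading term x_2^3: no divisor's leading term divides it; move -x_2^3 to the remainder.
  leading term x_1x_2: subtract (2x_2)·f_1 from -2x_1x_2 - x_2 → -x_2
  leading term x_2: no divisor's leading term divides it; move -x_2 to the remainder.
  remainder -x_2^3 - x_2 ≠ 0; add h_3 = -x_2^3 - x_2 to the basis.

The other S-polynomials (S(f_1,h_3), S(f_2,h_3)) all reduce to 0 modulo the current basis, so we have a Gröbner basis.
Inter-reduce: drop elements whose leading term is divisible by another's, tail-reduce, and make monic.
Reduced Gröbner basis: {x_2^3 + x_2, x_1}.
Label its elements g_1 = x_2^3 + x_2, g_2 = x_1.

Reduce p = -2x_1x_2^3 - 2x_1x_2 + 2x_2^2 - 2x_1 - x_2 modulo G:
  leading term x_1x_2^3: subtract (-2x_1)·g_1 from -2x_1x_2^3 - 2x_1x_2 + 2x_2^2 - 2x_1 - x_2 → 2x_2^2 - 2x_1 - x_2
  leading term x_2^2: no divisor's leading term divides it; move 2x_2^2 to the remainder.
  leading term x_1: subtract (-2)·g_2 from -2x_1 - x_2 → -x_2
  leading term x_2: no divisor's leading term divides it; move -x_2 to the remainder.
  normal form = 2x_2^2 - x_2.
The normal form is nonzero, so p ∉ I. Since p minus its normal form lies in I, I + (p) = I + (r) where r = 2x_2^2 - x_2; decide whether this ideal is the whole ring.
Run Buchberger on G together with r (pairs among the g_i already reduce to 0 since G is a Gröbner basis):
g_1 = x_2^3 + x_2, LT = x_2^3.
g_2 = x_1, LT = x_1.
r = 2x_2^2 - x_2, LT = x_2^2.

The S-polynomials (S(g_1,g_2), S(g_1,r), S(g_2,r)) all reduce to 0 modulo the current basis, so we have a Gröbner basis.
Inter-reduce: drop elements whose leading term is divisible by another's, tail-reduce, and make monic.
Reduced Gröbner basis: {x_2^2 + 2x_2, x_1}.
The reduced Gröbner basis of I + (p) is {x_2^2 + 2x_2, x_1} ≠ {1}, a proper ideal, so the enlarged system stays consistent: p is independent of I, with normal form 2x_2^2 - x_2.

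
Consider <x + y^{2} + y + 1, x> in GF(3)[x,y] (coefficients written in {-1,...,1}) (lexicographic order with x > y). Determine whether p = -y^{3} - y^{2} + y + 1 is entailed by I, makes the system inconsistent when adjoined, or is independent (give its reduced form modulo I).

First compute the reduced Gröbner basis of I by Buchberger's algorithm.
f_1 = x + y^{2} + y + 1, LT = x.
f_2 = x, LT = x.

S(f_1,f_2): lcm = x. S = y^{2} + y + 1.
  leading term y^{2}: no divisor's leading term divides it; move y^{2} to the remainder.
  leading term y: no divisor's leading term divides it; move y to the remainder.
  leading term 1: no divisor's leading term divides it; move 1 to the remainder.
  remainder y^{2} + y + 1 ≠ 0; add h_3 = y^{2} + y + 1 to the basis.

The other S-polynomials (S(f_1,h_3), S(f_2,h_3)) all reduce to 0 modulo the current basis, so we have a Gröbner basis.
Inter-reduce: drop elements whose leading term is divisible by another's, tail-reduce, and make monic.
Reduced Gröbner basis: {x, y^{2} + y + 1}.
Label its elements g_1 = x, g_2 = y^{2} + y + 1.

Reduce p = -y^{3} - y^{2} + y + 1 modulo G:
  leading term y^{3}: subtract (-y)·g_2 from -y^{3} - y^{2} + y + 1 → -y + 1
  leading term y: no divisor's leading term divides it; move -y to the remainder.
  leading term 1: no divisor's leading term divides it; move 1 to the remainder.
  normal form = -y + 1.
The normal form is nonzero, so p ∉ I. Since p minus its normal form lies in I, I + (p) = I + (r) where r = -y + 1; decide whether this ideal is the whole ring.
Run Buchberger on G together with r (pairs among the g_i already reduce to 0 since G is a Gröbner basis):
g_1 = x, LT = x.
g_2 = y^{2} + y + 1, LT = y^{2}.
r = -y + 1, LT = y.

The S-polynomials (S(g_1,g_2), S(g_1,r), S(g_2,r)) all reduce to 0 modulo the current basis, so we have a Gröbner basis.
Inter-reduce: drop elements whose leading term is divisible by another's, tail-reduce, and make monic.
Reduced Gröbner basis: {x, y - 1}.
The reduced Gröbner basis of I + (p) is {x, y - 1} ≠ {1}, a proper ideal, so the enlarged system stays consistent: p is independent of I, with normal form -y + 1.

Ideal membership is decidable via reduction modulo a Gröbner basis.

-y^{3} - y^{2} + y + 1 is independent of I; its normal form modulo I is -y + 1.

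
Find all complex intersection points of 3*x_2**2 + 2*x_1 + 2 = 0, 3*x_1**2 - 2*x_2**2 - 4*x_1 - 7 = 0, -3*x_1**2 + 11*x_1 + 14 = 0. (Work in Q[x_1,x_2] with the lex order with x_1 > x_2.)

{(-1, 0)}

Compute a lex Gröbner basis by Buchberger's algorithm.
f_1 = 2*x_1 + 3*x_2**2 + 2, LT = x_1.
f_2 = 3*x_1**2 - 4*x_1 - 2*x_2**2 - 7, LT = x_1**2.
f_3 = -3*x_1**2 + 11*x_1 + 14, LT = x_1**2.

S(f_1,f_2): lcm = x_1**2. S = 3/2*x_1*x_2**2 + 7/3*x_1 + 2/3*x_2**2 + 7/3.
  leading term x_1*x_2**2: subtract (3/4*x_2**2)·f_1 from 3/2*x_1*x_2**2 + 7/3*x_1 + 2/3*x_2**2 + 7/3 → 7/3*x_1 - 9/4*x_2**4 - 5/6*x_2**2 + 7/3
  leading term x_1: subtract (7/6)·f_1 from 7/3*x_1 - 9/4*x_2**4 - 5/6*x_2**2 + 7/3 → -9/4*x_2**4 - 13/3*x_2**2
  leading term x_2**4: no divisor's leading term divides it; move -9/4*x_2**4 to the remainder.
  leading term x_2**2: no divisor's leading term divides it; move -13/3*x_2**2 to the remainder.
  remainder -9/4*x_2**4 - 13/3*x_2**2 ≠ 0; add h_4 = -9/4*x_2**4 - 13/3*x_2**2 to the basis.

S(f_1,f_3): lcm = x_1**2. S = 3/2*x_1*x_2**2 + 14/3*x_1 + 14/3.
  leading term x_1*x_2**2: subtract (3/4*x_2**2)·f_1 from 3/2*x_1*x_2**2 + 14/3*x_1 + 14/3 → 14/3*x_1 - 9/4*x_2**4 - 3/2*x_2**2 + 14/3
  leading term x_1: subtract (7/3)·f_1 from 14/3*x_1 - 9/4*x_2**4 - 3/2*x_2**2 + 14/3 → -9/4*x_2**4 - 17/2*x_2**2
  leading term x_2**4: subtract (1)·h_4 from -9/4*x_2**4 - 17/2*x_2**2 → -25/6*x_2**2
  leading term x_2**2: no divisor's leading term divides it; move -25/6*x_2**2 to the remainder.
  remainder -25/6*x_2**2 ≠ 0; add h_5 = -25/6*x_2**2 to the basis.

S(f_2,f_3): lcm = x_1**2. S = 7/3*x_1 - 2/3*x_2**2 + 7/3.
  leading term x_1: subtract (7/6)·f_1 from 7/3*x_1 - 2/3*x_2**2 + 7/3 → -25/6*x_2**2
  leading term x_2**2: subtract (1)·h_5 from -25/6*x_2**2 → 0
  remainder 0.

S(f_1,h_4): leading monomials are coprime, so the S-polynomial reduces to 0 (Buchberger's first criterion).
S(f_2,h_4): leading monomials are coprime, so the S-polynomial reduces to 0 (Buchberger's first criterion).
S(f_3,h_4): leading monomials are coprime, so the S-polynomial reduces to 0 (Buchberger's first criterion).
S(f_1,h_5): leading monomials are coprime, so the S-polynomial reduces to 0 (Buchberger's first criterion).
S(f_2,h_5): leading monomials are coprime, so the S-polynomial reduces to 0 (Buchberger's first criterion).
S(f_3,h_5): leading monomials are coprime, so the S-polynomial reduces to 0 (Buchberger's first criterion).
S(h_4,h_5): lcm = x_2**4. S = 52/27*x_2**2.
  leading term x_2**2: subtract (-104/225)·h_5 from 52/27*x_2**2 → 0
  remainder 0.

Every S-polynomial of the final basis reduces to 0, so we have a Gröbner basis.
Inter-reduce: drop elements whose leading term is divisible by another's, tail-reduce, and make monic.
Reduced Gröbner basis: {x_1 + 1, x_2**2}.

A lex Gröbner basis eliminates variables successively. Here x_2**2 depends only on x_2, with roots {0}; lifting each root through the earlier basis elements recovers the full solutions.
  x_2 = 0: the earlier basis element becomes x_1 + 1 = 0, giving x_1 = -1 — point (-1, 0).
Substituting each solution back into the original system confirms all equations vanish.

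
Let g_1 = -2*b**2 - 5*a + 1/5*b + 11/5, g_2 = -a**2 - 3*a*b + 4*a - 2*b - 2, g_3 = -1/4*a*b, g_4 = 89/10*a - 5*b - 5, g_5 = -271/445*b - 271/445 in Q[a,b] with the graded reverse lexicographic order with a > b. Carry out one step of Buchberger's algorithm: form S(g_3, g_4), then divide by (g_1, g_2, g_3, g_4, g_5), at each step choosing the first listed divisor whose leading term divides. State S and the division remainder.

S(g_3, g_4) = 50/89*b**2 + 50/89*b; remainder on division = 0.

lcm(LM(g_3), LM(g_4)) = a*b.
S = (lcm/LT(g_3))·g_3 − (lcm/LT(g_4))·g_4 = 50/89*b**2 + 50/89*b.
Reduce S modulo (g_1, g_2, g_3, g_4, g_5) in that order:
  leading term b**2: subtract (-25/89)·g_1 from 50/89*b**2 + 50/89*b → -125/89*a + 55/89*b + 55/89
  leading term a: subtract (-1250/7921)·g_4 from -125/89*a + 55/89*b + 55/89 → -1355/7921*b - 1355/7921
  leading term b: subtract (25/89)·g_5 from -1355/7921*b - 1355/7921 → 0
The remainder is 0, so this S-polynomial contributes no new basis element.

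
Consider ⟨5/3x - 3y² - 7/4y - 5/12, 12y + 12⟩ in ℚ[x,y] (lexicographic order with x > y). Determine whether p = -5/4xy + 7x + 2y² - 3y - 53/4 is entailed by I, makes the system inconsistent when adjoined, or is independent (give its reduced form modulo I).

-5/4xy + 7x + 2y² - 3y - 53/4 lies in I (it reduces to 0).

First compute the reduced Gröbner basis of I by Buchberger's algorithm.
f_1 = 5/3x - 3y² - 7/4y - 5/12, LT = x.
f_2 = 12y + 12, LT = y.

The S-polynomials (S(f_1,f_2)) all reduce to 0 modulo the current basis, so we have a Gröbner basis.
Inter-reduce: drop elements whose leading term is divisible by another's, tail-reduce, and make monic.
Reduced Gröbner basis: {x - 1, y + 1}.
Label its elements g_1 = x - 1, g_2 = y + 1.

Reduce p = -5/4xy + 7x + 2y² - 3y - 53/4 modulo G:
  leading term xy: subtract (-5/4y)·g_1 from -5/4xy + 7x + 2y² - 3y - 53/4 → 7x + 2y² - 17/4y - 53/4
  leading term x: subtract (7)·g_1 from 7x + 2y² - 17/4y - 53/4 → 2y² - 17/4y - 25/4
  leading term y²: subtract (2y)·g_2 from 2y² - 17/4y - 25/4 → -25/4y - 25/4
  leading term y: subtract (-25/4)·g_2 from -25/4y - 25/4 → 0
  normal form = 0.
Since the normal form is 0, p ∈ I.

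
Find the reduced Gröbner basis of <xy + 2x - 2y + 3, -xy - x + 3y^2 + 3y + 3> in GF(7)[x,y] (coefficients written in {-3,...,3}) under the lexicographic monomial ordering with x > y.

G = {x + 3y^2 + y - 1, y^3 + y + 3}

f_1 = xy + 2x - 2y + 3, LT = xy.
f_2 = -xy - x + 3y^2 + 3y + 3, LT = xy.

S(f_1,f_2): lcm = xy. S = x + 3y^2 + y - 1.
  reduce S modulo (f_1, f_2):
  remainder x + 3y^2 + y - 1 ≠ 0; add g_3 = x + 3y^2 + y - 1 to the basis.

S(f_1,g_3): lcm = xy. S = 2x - 3y^3 - y^2 - y + 3.
  reduce S modulo (f_1, f_2, g_3):
  remainder -3y^3 - 3y - 2 ≠ 0; add g_4 = -3y^3 - 3y - 2 to the basis.

The other S-polynomials (S(f_2,g_3), S(f_1,g_4), S(f_2,g_4), S(g_3,g_4)) all reduce to 0 modulo the current basis, so we have a Gröbner basis.
Inter-reduce: drop elements whose leading term is divisible by another's, tail-reduce, and make monic.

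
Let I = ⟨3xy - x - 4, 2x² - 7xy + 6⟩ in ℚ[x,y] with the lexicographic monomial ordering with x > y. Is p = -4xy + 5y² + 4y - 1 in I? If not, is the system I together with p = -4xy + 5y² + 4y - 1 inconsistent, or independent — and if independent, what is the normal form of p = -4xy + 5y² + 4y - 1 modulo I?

-4xy + 5y² + 4y - 1 is independent of I; its normal form modulo I is y - 1.

First compute the reduced Gröbner basis of I by Buchberger's algorithm.
f_1 = 3xy - x - 4, LT = xy.
f_2 = 2x² - 7xy + 6, LT = x².

S(f_1,f_2): lcm = x²y. S = -⅓x² + 7/2xy² - 4/3x - 3y.
  leading term x²: subtract (-⅙)·f_2 from -⅓x² + 7/2xy² - 4/3x - 3y → 7/2xy² - 7/6xy - 4/3x - 3y + 1
  leading term xy²: subtract (7/6y)·f_1 from 7/2xy² - 7/6xy - 4/3x - 3y + 1 → -4/3x + 5/3y + 1
  leading term x: no divisor's leading term divides it; move -4/3x to the remainder.
  leading term y: no divisor's leading term divides it; move 5/3y to the remainder.
  leading term 1: no divisor's leading term divides it; move 1 to the remainder.
  remainder -4/3x + 5/3y + 1 ≠ 0; add h_3 = -4/3x + 5/3y + 1 to the basis.

S(f_1,h_3): lcm = xy. S = -⅓x + 5/4y² + ¾y - 4/3.
  leading term x: subtract (¼)·h_3 from -⅓x + 5/4y² + ¾y - 4/3 → 5/4y² + ⅓y - 19/12
  leading term y²: no divisor's leading term divides it; move 5/4y² to the remainder.
  leading term y: no divisor's leading term divides it; move ⅓y to the remainder.
  leading term 1: no divisor's leading term divides it; move -19/12 to the remainder.
  remainder 5/4y² + ⅓y - 19/12 ≠ 0; add h_4 = 5/4y² + ⅓y - 19/12 to the basis.

The other S-polynomials (S(f_2,h_3), S(f_1,h_4), S(f_2,h_4), S(h_3,h_4)) all reduce to 0 modulo the current basis, so we have a Gröbner basis.
Inter-reduce: drop elements whose leading term is divisible by another's, tail-reduce, and make monic.
Reduced Gröbner basis: {x - 5/4y - ¾, y² + 4/15y - 19/15}.
Label its elements g_1 = x - 5/4y - ¾, g_2 = y² + 4/15y - 19/15.

Reduce p = -4xy + 5y² + 4y - 1 modulo G:
  leading term xy: subtract (-4y)·g_1 from -4xy + 5y² + 4y - 1 → y - 1
  leading term y: no divisor's leading term divides it; move y to the remainder.
  leading term 1: no divisor's leading term divides it; move -1 to the remainder.
  normal form = y - 1.
The normal form is nonzero, so p ∉ I. Since p minus its normal form lies in I, I + (p) = I + (r) where r = y - 1; decide whether this ideal is the whole ring.
Run Buchberger on G together with r (pairs among the g_i already reduce to 0 since G is a Gröbner basis):
g_1 = x - 5/4y - ¾, LT = x.
g_2 = y² + 4/15y - 19/15, LT = y².
r = y - 1, LT = y.

The S-polynomials (S(g_1,g_2), S(g_1,r), S(g_2,r)) all reduce to 0 modulo the current basis, so we have a Gröbner basis.
Inter-reduce: drop elements whose leading term is divisible by another's, tail-reduce, and make monic.
Reduced Gröbner basis: {x - 2, y - 1}.
The reduced Gröbner basis of I + (p) is {x - 2, y - 1} ≠ {1}, a proper ideal, so the enlarged system stays consistent: p is independent of I, with normal form y - 1.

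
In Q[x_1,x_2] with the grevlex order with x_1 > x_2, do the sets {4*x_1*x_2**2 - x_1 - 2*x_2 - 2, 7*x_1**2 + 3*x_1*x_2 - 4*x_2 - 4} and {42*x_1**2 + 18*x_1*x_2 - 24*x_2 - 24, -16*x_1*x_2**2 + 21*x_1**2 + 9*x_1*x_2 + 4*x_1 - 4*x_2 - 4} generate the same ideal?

Since reduced Gröbner bases are canonical representatives of ideals under a given ordering, it suffices to compute and compare them.
Buchberger on the first generating set:
f_1 = 4*x_1*x_2**2 - x_1 - 2*x_2 - 2, LT = x_1*x_2**2.
f_2 = 7*x_1**2 + 3*x_1*x_2 - 4*x_2 - 4, LT = x_1**2.

S(f_1,f_2): lcm = x_1**2*x_2**2. S = -3/7*x_1*x_2**3 + 4/7*x_2**3 - 1/4*x_1**2 - 1/2*x_1*x_2 + 4/7*x_2**2 - 1/2*x_1.
  leading term x_1*x_2**3: subtract (-3/28*x_2)·f_1 from -3/7*x_1*x_2**3 + 4/7*x_2**3 - 1/4*x_1**2 - 1/2*x_1*x_2 + 4/7*x_2**2 - 1/2*x_1 → 4/7*x_2**3 - 1/4*x_1**2 - 17/28*x_1*x_2 + 5/14*x_2**2 - 1/2*x_1 - 3/14*x_2
  leading term x_2**3: no divisor's leading term divides it; move 4/7*x_2**3 to the remainder.
  leading term x_1**2: subtract (-1/28)·f_2 from -1/4*x_1**2 - 17/28*x_1*x_2 + 5/14*x_2**2 - 1/2*x_1 - 3/14*x_2 → -1/2*x_1*x_2 + 5/14*x_2**2 - 1/2*x_1 - 5/14*x_2 - 1/7
  leading term x_1*x_2: no divisor's leading term divides it; move -1/2*x_1*x_2 to the remainder.
  leading term x_2**2: no divisor's leading term divides it; move 5/14*x_2**2 to the remainder.
  leading term x_1: no divisor's leading term divides it; move -1/2*x_1 to the remainder.
  leading term x_2: no divisor's leading term divides it; move -5/14*x_2 to the remainder.
  leading term 1: no divisor's leading term divides it; move -1/7 to the remainder.
  remainder 4/7*x_2**3 - 1/2*x_1*x_2 + 5/14*x_2**2 - 1/2*x_1 - 5/14*x_2 - 1/7 ≠ 0; add g_3 = 4/7*x_2**3 - 1/2*x_1*x_2 + 5/14*x_2**2 - 1/2*x_1 - 5/14*x_2 - 1/7 to the basis.

S(f_1,g_3): lcm = x_1*x_2**3. S = 7/8*x_1**2*x_2 - 5/8*x_1*x_2**2 + 7/8*x_1**2 + 3/8*x_1*x_2 - 1/2*x_2**2 + 1/4*x_1 - 1/2*x_2.
  leading term x_1**2*x_2: subtract (1/8*x_2)·f_2 from 7/8*x_1**2*x_2 - 5/8*x_1*x_2**2 + 7/8*x_1**2 + 3/8*x_1*x_2 - 1/2*x_2**2 + 1/4*x_1 - 1/2*x_2 → -x_1*x_2**2 + 7/8*x_1**2 + 3/8*x_1*x_2 + 1/4*x_1
  leading term x_1*x_2**2: subtract (-1/4)·f_1 from -x_1*x_2**2 + 7/8*x_1**2 + 3/8*x_1*x_2 + 1/4*x_1 → 7/8*x_1**2 + 3/8*x_1*x_2 - 1/2*x_2 - 1/2
  leading term x_1**2: subtract (1/8)·f_2 from 7/8*x_1**2 + 3/8*x_1*x_2 - 1/2*x_2 - 1/2 → 0
  remainder 0.

S(f_2,g_3): leading monomials are coprime, so the S-polynomial reduces to 0 (Buchberger's first criterion).
Every S-polynomial of the final basis reduces to 0, so we have a Gröbner basis.
Inter-reduce: drop elements whose leading term is divisible by another's, tail-reduce, and make monic.
Reduced Gröbner basis: {x_1*x_2**2 - 1/4*x_1 - 1/2*x_2 - 1/2, x_2**3 - 7/8*x_1*x_2 + 5/8*x_2**2 - 7/8*x_1 - 5/8*x_2 - 1/4, x_1**2 + 3/7*x_1*x_2 - 4/7*x_2 - 4/7}.

Buchberger on the second generating set:
h_1 = 42*x_1**2 + 18*x_1*x_2 - 24*x_2 - 24, LT = x_1**2.
h_2 = -16*x_1*x_2**2 + 21*x_1**2 + 9*x_1*x_2 + 4*x_1 - 4*x_2 - 4, LT = x_1*x_2**2.

S(h_1,h_2): lcm = x_1**2*x_2**2. S = 3/7*x_1*x_2**3 + 21/16*x_1**3 + 9/16*x_1**2*x_2 - 4/7*x_2**3 + 1/4*x_1**2 - 1/4*x_1*x_2 - 4/7*x_2**2 - 1/4*x_1.
  leading term x_1*x_2**3: subtract (-3/112*x_2)·h_2 from 3/7*x_1*x_2**3 + 21/16*x_1**3 + 9/16*x_1**2*x_2 - 4/7*x_2**3 + 1/4*x_1**2 - 1/4*x_1*x_2 - 4/7*x_2**2 - 1/4*x_1 → 21/16*x_1**3 + 9/8*x_1**2*x_2 + 27/112*x_1*x_2**2 - 4/7*x_2**3 + 1/4*x_1**2 - 1/7*x_1*x_2 - 19/28*x_2**2 - 1/4*x_1 - 3/28*x_2
  leading term x_1**3: subtract (1/32*x_1)·h_1 from 21/16*x_1**3 + 9/8*x_1**2*x_2 + 27/112*x_1*x_2**2 - 4/7*x_2**3 + 1/4*x_1**2 - 1/7*x_1*x_2 - 19/28*x_2**2 - 1/4*x_1 - 3/28*x_2 → 9/16*x_1**2*x_2 + 27/112*x_1*x_2**2 - 4/7*x_2**3 + 1/4*x_1**2 + 17/28*x_1*x_2 - 19/28*x_2**2 + 1/2*x_1 - 3/28*x_2
  leading term x_1**2*x_2: subtract (3/224*x_2)·h_1 from 9/16*x_1**2*x_2 + 27/112*x_1*x_2**2 - 4/7*x_2**3 + 1/4*x_1**2 + 17/28*x_1*x_2 - 19/28*x_2**2 + 1/2*x_1 - 3/28*x_2 → -4/7*x_2**3 + 1/4*x_1**2 + 17/28*x_1*x_2 - 5/14*x_2**2 + 1/2*x_1 + 3/14*x_2
  leading term x_2**3: no divisor's leading term divides it; move -4/7*x_2**3 to the remainder.
  leading term x_1**2: subtract (1/168)·h_1 from 1/4*x_1**2 + 17/28*x_1*x_2 - 5/14*x_2**2 + 1/2*x_1 + 3/14*x_2 → 1/2*x_1*x_2 - 5/14*x_2**2 + 1/2*x_1 + 5/14*x_2 + 1/7
  leading term x_1*x_2: no divisor's leading term divides it; move 1/2*x_1*x_2 to the remainder.
  leading term x_2**2: no divisor's leading term divides it; move -5/14*x_2**2 to the remainder.
  leading term x_1: no divisor's leading term divides it; move 1/2*x_1 to the remainder.
  leading term x_2: no divisor's leading term divides it; move 5/14*x_2 to the remainder.
  leading term 1: no divisor's leading term divides it; move 1/7 to the remainder.
  remainder -4/7*x_2**3 + 1/2*x_1*x_2 - 5/14*x_2**2 + 1/2*x_1 + 5/14*x_2 + 1/7 ≠ 0; add k_3 = -4/7*x_2**3 + 1/2*x_1*x_2 - 5/14*x_2**2 + 1/2*x_1 + 5/14*x_2 + 1/7 to the basis.

S(h_1,k_3): leading monomials are coprime, so the S-polynomial reduces to 0 (Buchberger's first criterion).
S(h_2,k_3): lcm = x_1*x_2**3. S = -7/16*x_1**2*x_2 - 19/16*x_1*x_2**2 + 7/8*x_1**2 + 3/8*x_1*x_2 + 1/4*x_2**2 + 1/4*x_1 + 1/4*x_2.
  leading term x_1**2*x_2: subtract (-1/96*x_2)·h_1 from -7/16*x_1**2*x_2 - 19/16*x_1*x_2**2 + 7/8*x_1**2 + 3/8*x_1*x_2 + 1/4*x_2**2 + 1/4*x_1 + 1/4*x_2 → -x_1*x_2**2 + 7/8*x_1**2 + 3/8*x_1*x_2 + 1/4*x_1
  leading term x_1*x_2**2: subtract (1/16)·h_2 from -x_1*x_2**2 + 7/8*x_1**2 + 3/8*x_1*x_2 + 1/4*x_1 → -7/16*x_1**2 - 3/16*x_1*x_2 + 1/4*x_2 + 1/4
  leading term x_1**2: subtract (-1/96)·h_1 from -7/16*x_1**2 - 3/16*x_1*x_2 + 1/4*x_2 + 1/4 → 0
  remainder 0.

Every S-polynomial of the final basis reduces to 0, so we have a Gröbner basis.
Inter-reduce: drop elements whose leading term is divisible by another's, tail-reduce, and make monic.
Reduced Gröbner basis: {x_1*x_2**2 - 1/4*x_1 - 1/2*x_2 - 1/2, x_2**3 - 7/8*x_1*x_2 + 5/8*x_2**2 - 7/8*x_1 - 5/8*x_2 - 1/4, x_1**2 + 3/7*x_1*x_2 - 4/7*x_2 - 4/7}.

Same reduced basis, so the two generating sets span the same ideal.

Yes, the ideals are equal.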